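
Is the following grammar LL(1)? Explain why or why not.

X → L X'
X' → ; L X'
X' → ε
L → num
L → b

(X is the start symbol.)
Yes, the grammar is LL(1).

Relevant sets:
  FOLLOW(X') = { $ }

For X':
  PREDICT(X' → ';' L X') = { ';' }
  PREDICT(X' → ε) = { $ }
For L:
  PREDICT(L → num) = { 'num' }
  PREDICT(L → b) = { 'b' }
X has a single production, so nothing to check there.

All predict sets are disjoint. The grammar IS LL(1).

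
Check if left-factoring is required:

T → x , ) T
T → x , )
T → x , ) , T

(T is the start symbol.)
Left-factoring is needed when two productions for the same non-terminal
share a common prefix on the right-hand side.

Productions for T:
  T → x , ) T
  T → x , )
  T → x , ) , T

Found common prefix 'x , )' in productions for T

Answer: Yes, T has productions with common prefix 'x , )'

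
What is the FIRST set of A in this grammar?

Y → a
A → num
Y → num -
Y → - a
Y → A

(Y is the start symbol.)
From A → num:
  - num is a terminal: add 'num' and stop

Collecting: FIRST(A) = { 'num' }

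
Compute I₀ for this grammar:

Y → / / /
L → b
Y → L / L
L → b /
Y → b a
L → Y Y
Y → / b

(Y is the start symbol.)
First, augment the grammar with Y' → Y
I₀ = CLOSURE({ [Y' → . Y] }):
  [Y' → . Y] has the dot before Y: add [Y → . / / /], [Y → . L / L], [Y → . b a], [Y → . / b]
  [Y → . L / L] has the dot before L: add [L → . b], [L → . b /], [L → . Y Y]
No further items can be added.

I₀ = { [L → . Y Y], [L → . b /], [L → . b], [Y → . / / /], [Y → . / b], [Y → . L / L], [Y → . b a], [Y' → . Y] }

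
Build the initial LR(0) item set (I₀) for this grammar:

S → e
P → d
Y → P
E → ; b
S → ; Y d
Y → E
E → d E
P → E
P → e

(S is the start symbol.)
{ [S → . ; Y d], [S → . e], [S' → . S] }

First, augment the grammar with S' → S
I₀ = CLOSURE({ [S' → . S] }):
  [S' → . S] has the dot before S: add [S → . e], [S → . ; Y d]
No further items can be added.

I₀ = { [S → . ; Y d], [S → . e], [S' → . S] }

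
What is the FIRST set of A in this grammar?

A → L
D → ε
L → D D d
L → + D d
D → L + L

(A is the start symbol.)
FIRST sets of the other non-terminals involved (by the same procedure, iterated to a fixed point):
  FIRST(L) = { '+', 'd' }

From A → L:
  - L is a non-terminal: add FIRST(L) \ {ε} = { '+', 'd' }
    L is not nullable, so stop

Collecting: FIRST(A) = { '+', 'd' }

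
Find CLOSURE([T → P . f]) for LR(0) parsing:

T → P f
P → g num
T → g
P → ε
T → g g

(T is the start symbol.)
To compute CLOSURE, for each item [A → α.Bβ] where B is a non-terminal, add [B → .γ] for all productions B → γ; repeat for the newly added items until nothing changes.

Start with: [T → P . f]
The dot precedes the terminal f, so nothing is added.

CLOSURE = { [T → P . f] }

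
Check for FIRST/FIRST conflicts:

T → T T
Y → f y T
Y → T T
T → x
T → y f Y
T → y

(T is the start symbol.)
Yes. T → T T / T → x on { 'x' }; T → T T / T → y f Y on { 'y' }; T → T T / T → y on { 'y' }; T → y f Y / T → y on { 'y' }

A FIRST/FIRST conflict occurs when two productions N → α and N → β for the same non-terminal have FIRST(α) ∩ FIRST(β) ≠ ∅ (with ε ∈ FIRST of a nullable right-hand side, so two nullable alternatives also conflict).

FIRST sets of the non-terminals at (or reachable through a nullable prefix from) the front of some alternative:
  FIRST(T) = { 'x', 'y' }

Productions for T:
  T → T T: FIRST = { 'x', 'y' }
  T → x: FIRST = { 'x' }
  T → y f Y: FIRST = { 'y' }
  T → y: FIRST = { 'y' }
Productions for Y:
  Y → f y T: FIRST = { 'f' }
  Y → T T: FIRST = { 'x', 'y' }

Conflict for T: T → T T and T → x
  Overlap: { 'x' }
Conflict for T: T → T T and T → y f Y
  Overlap: { 'y' }
Conflict for T: T → T T and T → y
  Overlap: { 'y' }
Conflict for T: T → y f Y and T → y
  Overlap: { 'y' }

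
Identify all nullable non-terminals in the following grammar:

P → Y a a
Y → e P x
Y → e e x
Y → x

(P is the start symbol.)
None

A non-terminal is nullable if it can derive ε (the empty string): either it has an ε-production, or it has a production whose right-hand side consists entirely of nullable non-terminals.

There are no ε-productions, so no non-terminal can derive ε.
No non-terminals are nullable.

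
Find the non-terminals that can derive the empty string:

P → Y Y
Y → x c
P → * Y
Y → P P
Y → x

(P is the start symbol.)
A non-terminal is nullable if it can derive ε (the empty string): either it has an ε-production, or it has a production whose right-hand side consists entirely of nullable non-terminals.

There are no ε-productions, so no non-terminal can derive ε.
No non-terminals are nullable.

Answer: None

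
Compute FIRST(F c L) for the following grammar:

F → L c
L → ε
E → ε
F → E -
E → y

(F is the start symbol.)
{ '-', 'c', 'y' }

FIRST sets of the non-terminals involved (from the grammar, by fixed-point iteration):
  FIRST(F) = { '-', 'c', 'y' }

To compute FIRST(F c L), process the symbols left to right:
Symbol F is a non-terminal. Add FIRST(F) \ {ε} = { '-', 'c', 'y' }
F is not nullable (ε ∉ FIRST(F)), so stop here.
FIRST(F c L) = { '-', 'c', 'y' }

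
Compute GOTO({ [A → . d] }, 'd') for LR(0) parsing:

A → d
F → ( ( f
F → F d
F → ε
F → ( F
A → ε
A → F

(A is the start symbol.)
GOTO(I, 'd') = CLOSURE({ [A → αX.β] : [A → α.Xβ] ∈ I, X = 'd' })

Items with dot before 'd', with the dot advanced:
  [A → . d] → [A → d .]
Closure adds nothing (no advanced item has the dot before a non-terminal).

GOTO = { [A → d .] }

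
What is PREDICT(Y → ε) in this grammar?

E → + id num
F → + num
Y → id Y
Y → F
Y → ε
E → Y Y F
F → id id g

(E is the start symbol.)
PREDICT(Y → ε) = (FIRST(RHS) \ {ε}) ∪ (FOLLOW(Y) if ε ∈ FIRST(RHS), i.e. RHS ⇒* ε)
The right-hand side is ε (FIRST(ε) = { ε }), so the predict set is FOLLOW(Y) = { '+', 'id' }
PREDICT(Y → ε) = { '+', 'id' }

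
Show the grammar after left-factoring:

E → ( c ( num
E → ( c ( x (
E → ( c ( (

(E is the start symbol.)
E → ( c ( E'
E' → num
E' → x (
E' → (

Left-factoring transforms A → αβ₁ | αβ₂ into A → αA' and A' → β₁ | β₂
(α is the longest common prefix among the alternatives). Repeat until
no nonterminal has two alternatives with a common prefix.

Round 1: E has alternatives sharing prefix '( c ('. Introduce E': E → ( c ( E'
  Add: E' → num
  Add: E' → x (
  Add: E' → (

No remaining common prefixes — done.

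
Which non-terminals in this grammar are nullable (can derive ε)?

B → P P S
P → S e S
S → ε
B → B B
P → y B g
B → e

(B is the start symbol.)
{ 'S' }

A non-terminal is nullable if it can derive ε (the empty string): either it has an ε-production, or it has a production whose right-hand side consists entirely of nullable non-terminals.

ε-productions: S → ε
So S is immediately nullable.
No further non-terminal can be added: every production for the remaining non-terminals contains a terminal or a non-nullable non-terminal.
Nullable = { 'S' }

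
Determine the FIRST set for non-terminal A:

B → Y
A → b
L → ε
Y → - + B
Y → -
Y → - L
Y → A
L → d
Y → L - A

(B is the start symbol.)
To compute FIRST(A), examine every production with A on the left-hand side, reading each right-hand side left to right until a non-nullable symbol is reached.

From A → b:
  - b is a terminal: add 'b' and stop

Collecting: FIRST(A) = { 'b' }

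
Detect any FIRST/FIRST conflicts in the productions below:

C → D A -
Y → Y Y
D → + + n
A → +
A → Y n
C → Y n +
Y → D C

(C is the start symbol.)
Yes. C → D A '-' / C → Y n '+' on { '+' }; Y → Y Y / Y → D C on { '+' }; A → '+' / A → Y n on { '+' }

FIRST sets of the non-terminals at (or reachable through a nullable prefix from) the front of some alternative:
  FIRST(D) = { '+' }
  FIRST(Y) = { '+' }

Productions for C:
  C → D A -: FIRST = { '+' }
  C → Y n +: FIRST = { '+' }
Productions for Y:
  Y → Y Y: FIRST = { '+' }
  Y → D C: FIRST = { '+' }
Productions for A:
  A → +: FIRST = { '+' }
  A → Y n: FIRST = { '+' }
D has only one production, so no FIRST/FIRST conflict is possible there.

Conflict for C: C → D A - and C → Y n +
  Overlap: { '+' }
Conflict for Y: Y → Y Y and Y → D C
  Overlap: { '+' }
Conflict for A: A → + and A → Y n
  Overlap: { '+' }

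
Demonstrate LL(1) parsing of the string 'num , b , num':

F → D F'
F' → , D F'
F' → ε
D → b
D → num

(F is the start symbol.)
Stack is shown with the top on the left.

Stack     Input            Action
---------------------------------
F $       num , b , num $  output F → D F'
D F' $    num , b , num $  output D → num
num F' $  num , b , num $  match 'num'
F' $      , b , num $      output F' → , D F'
, D F' $  , b , num $      match ','
D F' $    b , num $        output D → b
b F' $    b , num $        match 'b'
F' $      , num $          output F' → , D F'
, D F' $  , num $          match ','
D F' $    num $            output D → num
num F' $  num $            match 'num'
F' $      $                output F' → ε
$         $                accept

The string is accepted.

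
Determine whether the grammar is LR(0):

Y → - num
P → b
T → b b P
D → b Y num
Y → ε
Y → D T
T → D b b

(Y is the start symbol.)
Augment with Y' → Y and build the canonical LR(0) collection (I0 = CLOSURE({[Y' → . Y]}), then GOTO on every symbol after a dot until no new states appear). It has 16 states:
  I0: { [D → . b Y num], [Y → . - num], [Y → . D T], [Y → .], [Y' → . Y] }  — shift, reduce
  I1: { [Y → - . num] }  — shift
  I2: { [D → . b Y num], [T → . D b b], [T → . b b P], [Y → D . T] }  — shift
  I3: { [Y' → Y .] }  — accept
  I4: { [D → . b Y num], [D → b . Y num], [Y → . - num], [Y → . D T], [Y → .] }  — shift, reduce
  I5: { [D → b Y . num] }  — shift
  I6: { [D → b Y num .] }  — reduce
  I7: { [T → D . b b] }  — shift
  I8: { [Y → D T .] }  — reduce
  I9: { [D → . b Y num], [D → b . Y num], [T → b . b P], [Y → . - num], [Y → . D T], [Y → .] }  — shift, reduce
  I10: { [D → . b Y num], [D → b . Y num], [P → . b], [T → b b . P], [Y → . - num], [Y → . D T], [Y → .] }  — shift, reduce
  I11: { [T → b b P .] }  — reduce
  I12: { [D → . b Y num], [D → b . Y num], [P → b .], [Y → . - num], [Y → . D T], [Y → .] }  — shift, 2 reduces
  I13: { [T → D b . b] }  — shift
  I14: { [T → D b b .] }  — reduce
  I15: { [Y → - num .] }  — reduce

Conflict in state I0:
  Shift-reduce conflict between [Y → .] and [D → . b Y num]
So the grammar is NOT LR(0).

Answer: No. Shift-reduce conflict between [Y → .] and [D → . b Y num]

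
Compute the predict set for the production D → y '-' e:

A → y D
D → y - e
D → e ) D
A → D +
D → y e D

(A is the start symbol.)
{ 'y' }

PREDICT(D → y '-' e) = (FIRST(RHS) \ {ε}) ∪ (FOLLOW(D) if ε ∈ FIRST(RHS), i.e. RHS ⇒* ε)
FIRST(y '-' e) = { 'y' }
ε ∉ FIRST(y '-' e), so FOLLOW(D) is not added.
PREDICT(D → y '-' e) = { 'y' }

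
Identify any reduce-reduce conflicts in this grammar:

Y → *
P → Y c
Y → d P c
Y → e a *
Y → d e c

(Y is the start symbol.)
No reduce-reduce conflicts

A reduce-reduce conflict occurs when an LR(0) state has two complete items [A → α .] and [B → β .] — both call for a reduction, and with no lookahead the parser cannot choose between them.

Augment with Y' → Y and build the canonical LR(0) collection (I0 = CLOSURE({[Y' → . Y]}), then GOTO on every symbol after a dot until no new states appear). It has 13 states:
  I0: { [Y → . *], [Y → . d P c], [Y → . d e c], [Y → . e a *], [Y' → . Y] }  — shift
  I1: { [Y → * .] }  — reduce
  I2: { [Y' → Y .] }  — accept
  I3: { [P → . Y c], [Y → . *], [Y → . d P c], [Y → . d e c], [Y → . e a *], [Y → d . P c], [Y → d . e c] }  — shift
  I4: { [Y → e . a *] }  — shift
  I5: { [Y → e a . *] }  — shift
  I6: { [Y → e a * .] }  — reduce
  I7: { [Y → d P . c] }  — shift
  I8: { [P → Y . c] }  — shift
  I9: { [Y → d e . c], [Y → e . a *] }  — shift
  I10: { [Y → d e c .] }  — reduce
  I11: { [P → Y c .] }  — reduce
  I12: { [Y → d P c .] }  — reduce

No state contains more than one complete item.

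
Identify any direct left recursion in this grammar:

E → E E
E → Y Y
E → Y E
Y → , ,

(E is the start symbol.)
Yes, E is left-recursive

Direct left recursion occurs when N → N α for some non-terminal N (the right-hand side begins with the left-hand side itself).

E → E E: LEFT RECURSIVE (starts with E)
E → Y Y: starts with Y
E → Y E: starts with Y
Y → , ,: starts with ','

The grammar has direct left recursion on: E.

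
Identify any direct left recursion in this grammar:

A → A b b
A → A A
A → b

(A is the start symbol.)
Direct left recursion occurs when N → N α for some non-terminal N (the right-hand side begins with the left-hand side itself).

A → A b b: LEFT RECURSIVE (starts with A)
A → A A: LEFT RECURSIVE (starts with A)
A → b: starts with b

The grammar has direct left recursion on: A.

Answer: Yes, A is left-recursive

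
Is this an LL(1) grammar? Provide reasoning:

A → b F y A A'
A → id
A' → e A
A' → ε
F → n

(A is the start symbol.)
No. Predict set conflict for A': { 'e' }

A grammar is LL(1) if for each non-terminal N with multiple productions, the predict sets of those productions are pairwise disjoint, where PREDICT(N → α) = (FIRST(α) \ {ε}) ∪ (FOLLOW(N) if α ⇒* ε).

Relevant sets:
  FOLLOW(A') = { $, 'e' }

For A:
  PREDICT(A → b F y A A') = { 'b' }
  PREDICT(A → id) = { 'id' }
For A':
  PREDICT(A' → e A) = { 'e' }
  PREDICT(A' → ε) = { $, 'e' }
F has a single production, so nothing to check there.

Conflict found: Predict set conflict for A': { 'e' }
The grammar is NOT LL(1).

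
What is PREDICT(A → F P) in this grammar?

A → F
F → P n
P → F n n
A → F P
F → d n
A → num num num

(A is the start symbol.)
PREDICT(A → F P) = (FIRST(RHS) \ {ε}) ∪ (FOLLOW(A) if ε ∈ FIRST(RHS), i.e. RHS ⇒* ε)
FIRST(F) = { 'd' }
FIRST(F P) = { 'd' }
ε ∉ FIRST(F P), so FOLLOW(A) is not added.
PREDICT(A → F P) = { 'd' }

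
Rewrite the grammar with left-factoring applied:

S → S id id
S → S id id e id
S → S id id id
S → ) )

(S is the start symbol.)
S → S id id S'
S' → ε
S' → e id
S' → id
S → ) )

Left-factoring transforms A → αβ₁ | αβ₂ into A → αA' and A' → β₁ | β₂
(α is the longest common prefix among the alternatives). Repeat until
no nonterminal has two alternatives with a common prefix.

Round 1: S has alternatives sharing prefix 'S id id'. Introduce S': S → S id id S'
  Add: S' → ε
  Add: S' → e id
  Add: S' → id

No remaining common prefixes — done.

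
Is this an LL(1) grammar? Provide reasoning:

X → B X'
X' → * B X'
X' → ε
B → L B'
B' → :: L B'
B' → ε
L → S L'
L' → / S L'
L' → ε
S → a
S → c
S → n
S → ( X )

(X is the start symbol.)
Yes, the grammar is LL(1).

A grammar is LL(1) if for each non-terminal N with multiple productions, the predict sets of those productions are pairwise disjoint, where PREDICT(N → α) = (FIRST(α) \ {ε}) ∪ (FOLLOW(N) if α ⇒* ε).

Relevant sets:
  FOLLOW(X') = { $, ')' }
  FOLLOW(B') = { $, ')', '*' }
  FOLLOW(L') = { $, ')', '*', '::' }

For X':
  PREDICT(X' → '*' B X') = { '*' }
  PREDICT(X' → ε) = { $, ')' }
For B':
  PREDICT(B' → :: L B') = { '::' }
  PREDICT(B' → ε) = { $, ')', '*' }
For L':
  PREDICT(L' → '/' S L') = { '/' }
  PREDICT(L' → ε) = { $, ')', '*', '::' }
For S:
  PREDICT(S → a) = { 'a' }
  PREDICT(S → c) = { 'c' }
  PREDICT(S → n) = { 'n' }
  PREDICT(S → '(' X ')') = { '(' }
X, B, L have a single production, so nothing to check there.

All predict sets are disjoint. The grammar IS LL(1).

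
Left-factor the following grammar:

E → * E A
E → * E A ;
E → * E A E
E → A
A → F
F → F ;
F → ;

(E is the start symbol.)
E → * E A E'
E' → ε
E' → ;
E' → E
E → A
A → F
F → F ;
F → ;

Left-factoring transforms A → αβ₁ | αβ₂ into A → αA' and A' → β₁ | β₂
(α is the longest common prefix among the alternatives). Repeat until
no nonterminal has two alternatives with a common prefix.

Round 1: E has alternatives sharing prefix '* E A'. Introduce E': E → * E A E'
  Add: E' → ε
  Add: E' → ;
  Add: E' → E

No remaining common prefixes — done.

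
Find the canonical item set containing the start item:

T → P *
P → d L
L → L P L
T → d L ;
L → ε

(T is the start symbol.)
First, augment the grammar with T' → T
I₀ = CLOSURE({ [T' → . T] }):
  [T' → . T] has the dot before T: add [T → . P *], [T → . d L ;]
  [T → . P *] has the dot before P: add [P → . d L]
No further items can be added.

I₀ = { [P → . d L], [T → . P *], [T → . d L ;], [T' → . T] }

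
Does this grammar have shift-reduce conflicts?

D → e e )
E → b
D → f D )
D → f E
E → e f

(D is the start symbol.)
A shift-reduce conflict occurs when an LR(0) state has both:
  - a complete (reduce) item [A → α .] (dot at the end), and
  - a shift item [B → β . c γ] (dot before a terminal).

Augment with D' → D and build the canonical LR(0) collection (I0 = CLOSURE({[D' → . D]}), then GOTO on every symbol after a dot until no new states appear). It has 12 states:
  I0: { [D → . e e )], [D → . f D )], [D → . f E], [D' → . D] }  — shift
  I1: { [D' → D .] }  — accept
  I2: { [D → e . e )] }  — shift
  I3: { [D → . e e )], [D → . f D )], [D → . f E], [D → f . D )], [D → f . E], [E → . b], [E → . e f] }  — shift
  I4: { [D → f D . )] }  — shift
  I5: { [D → f E .] }  — reduce
  I6: { [E → b .] }  — reduce
  I7: { [D → e . e )], [E → e . f] }  — shift
  I8: { [D → e e . )] }  — shift
  I9: { [E → e f .] }  — reduce
  I10: { [D → e e ) .] }  — reduce
  I11: { [D → f D ) .] }  — reduce

No state contains both a complete item and a shift item.

Answer: No shift-reduce conflicts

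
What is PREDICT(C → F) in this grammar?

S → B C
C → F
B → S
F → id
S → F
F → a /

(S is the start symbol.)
PREDICT(C → F) = (FIRST(RHS) \ {ε}) ∪ (FOLLOW(C) if ε ∈ FIRST(RHS), i.e. RHS ⇒* ε)
FIRST(F) = { 'a', 'id' }
FIRST(F) = { 'a', 'id' }
ε ∉ FIRST(F), so FOLLOW(C) is not added.
PREDICT(C → F) = { 'a', 'id' }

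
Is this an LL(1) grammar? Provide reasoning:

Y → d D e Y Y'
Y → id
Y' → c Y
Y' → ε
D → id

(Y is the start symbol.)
Relevant sets:
  FOLLOW(Y') = { $, 'c' }

For Y:
  PREDICT(Y → d D e Y Y') = { 'd' }
  PREDICT(Y → id) = { 'id' }
For Y':
  PREDICT(Y' → c Y) = { 'c' }
  PREDICT(Y' → ε) = { $, 'c' }
D has a single production, so nothing to check there.

Conflict found: Predict set conflict for Y': { 'c' }
The grammar is NOT LL(1).

Answer: No. Predict set conflict for Y': { 'c' }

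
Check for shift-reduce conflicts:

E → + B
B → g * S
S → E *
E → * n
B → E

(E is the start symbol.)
A shift-reduce conflict occurs when an LR(0) state has both:
  - a complete (reduce) item [A → α .] (dot at the end), and
  - a shift item [B → β . c γ] (dot before a terminal).

Augment with E' → E and build the canonical LR(0) collection (I0 = CLOSURE({[E' → . E]}), then GOTO on every symbol after a dot until no new states appear). It has 12 states:
  I0: { [E → . * n], [E → . + B], [E' → . E] }  — shift
  I1: { [E → * . n] }  — shift
  I2: { [B → . E], [B → . g * S], [E → + . B], [E → . * n], [E → . + B] }  — shift
  I3: { [E' → E .] }  — accept
  I4: { [E → + B .] }  — reduce
  I5: { [B → E .] }  — reduce
  I6: { [B → g . * S] }  — shift
  I7: { [B → g * . S], [E → . * n], [E → . + B], [S → . E *] }  — shift
  I8: { [S → E . *] }  — shift
  I9: { [B → g * S .] }  — reduce
  I10: { [S → E * .] }  — reduce
  I11: { [E → * n .] }  — reduce

No state contains both a complete item and a shift item.

Answer: No shift-reduce conflicts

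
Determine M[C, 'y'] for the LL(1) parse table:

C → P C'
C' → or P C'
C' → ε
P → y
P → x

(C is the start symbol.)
To find M[C, 'y'], we find productions for C where 'y' is in the predict set (PREDICT(N → α) = (FIRST(α) \ {ε}) ∪ (FOLLOW(N) if α ⇒* ε)).

Relevant sets:
  FIRST(P) = { 'x', 'y' }

C → P C': PREDICT = { 'x', 'y' }
  'y' is in predict set, so this production goes in M[C, 'y']

M[C, 'y'] = C → P C'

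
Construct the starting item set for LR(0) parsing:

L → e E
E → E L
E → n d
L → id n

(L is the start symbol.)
{ [L → . e E], [L → . id n], [L' → . L] }

First, augment the grammar with L' → L
I₀ = CLOSURE({ [L' → . L] }):
  [L' → . L] has the dot before L: add [L → . e E], [L → . id n]
No further items can be added.

I₀ = { [L → . e E], [L → . id n], [L' → . L] }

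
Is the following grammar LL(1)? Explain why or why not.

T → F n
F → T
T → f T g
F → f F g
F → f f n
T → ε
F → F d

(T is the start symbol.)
No. Predict set conflict for T: { 'f' }

A grammar is LL(1) if for each non-terminal N with multiple productions, the predict sets of those productions are pairwise disjoint, where PREDICT(N → α) = (FIRST(α) \ {ε}) ∪ (FOLLOW(N) if α ⇒* ε).

Relevant sets:
  FIRST(F) = { 'd', 'f', 'n', ε }
  FIRST(T) = { 'd', 'f', 'n', ε }
  FOLLOW(T) = { $, 'd', 'g', 'n' }
  FOLLOW(F) = { 'd', 'g', 'n' }

For T:
  PREDICT(T → F n) = { 'd', 'f', 'n' }
  PREDICT(T → f T g) = { 'f' }
  PREDICT(T → ε) = { $, 'd', 'g', 'n' }
For F:
  PREDICT(F → T) = { 'd', 'f', 'g', 'n' }
  PREDICT(F → f F g) = { 'f' }
  PREDICT(F → f f n) = { 'f' }
  PREDICT(F → F d) = { 'd', 'f', 'n' }

Conflict found: Predict set conflict for T: { 'f' }
The grammar is NOT LL(1).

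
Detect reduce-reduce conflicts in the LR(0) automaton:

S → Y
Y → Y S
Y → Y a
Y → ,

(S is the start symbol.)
A reduce-reduce conflict occurs when an LR(0) state has two complete items [A → α .] and [B → β .] — both call for a reduction, and with no lookahead the parser cannot choose between them.

Augment with S' → S and build the canonical LR(0) collection (I0 = CLOSURE({[S' → . S]}), then GOTO on every symbol after a dot until no new states appear). It has 6 states:
  I0: { [S → . Y], [S' → . S], [Y → . ,], [Y → . Y S], [Y → . Y a] }  — shift
  I1: { [Y → , .] }  — reduce
  I2: { [S' → S .] }  — accept
  I3: { [S → . Y], [S → Y .], [Y → . ,], [Y → . Y S], [Y → . Y a], [Y → Y . S], [Y → Y . a] }  — shift, reduce
  I4: { [Y → Y S .] }  — reduce
  I5: { [Y → Y a .] }  — reduce

No state contains more than one complete item.

Answer: No reduce-reduce conflicts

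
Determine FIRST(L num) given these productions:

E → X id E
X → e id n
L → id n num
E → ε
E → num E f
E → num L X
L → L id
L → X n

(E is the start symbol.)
{ 'e', 'id' }

FIRST sets of the non-terminals involved (from the grammar, by fixed-point iteration):
  FIRST(L) = { 'e', 'id' }

To compute FIRST(L num), process the symbols left to right:
Symbol L is a non-terminal. Add FIRST(L) \ {ε} = { 'e', 'id' }
L is not nullable (ε ∉ FIRST(L)), so stop here.
FIRST(L num) = { 'e', 'id' }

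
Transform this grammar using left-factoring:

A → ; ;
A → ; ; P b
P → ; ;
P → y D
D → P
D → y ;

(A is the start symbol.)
Left-factoring transforms A → αβ₁ | αβ₂ into A → αA' and A' → β₁ | β₂
(α is the longest common prefix among the alternatives). Repeat until
no nonterminal has two alternatives with a common prefix.

Round 1: A has alternatives sharing prefix '; ;'. Introduce A': A → ; ; A'
  Add: A' → ε
  Add: A' → P b

No remaining common prefixes — done.

Resulting grammar:
A → ; ; A'
A' → ε
A' → P b
P → ; ;
P → y D
D → P
D → y ;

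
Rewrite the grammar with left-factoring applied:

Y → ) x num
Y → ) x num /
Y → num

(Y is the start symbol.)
Y → ) x num Y'
Y' → ε
Y' → /
Y → num

Left-factoring transforms A → αβ₁ | αβ₂ into A → αA' and A' → β₁ | β₂
(α is the longest common prefix among the alternatives). Repeat until
no nonterminal has two alternatives with a common prefix.

Round 1: Y has alternatives sharing prefix ') x num'. Introduce Y': Y → ) x num Y'
  Add: Y' → ε
  Add: Y' → /

No remaining common prefixes — done.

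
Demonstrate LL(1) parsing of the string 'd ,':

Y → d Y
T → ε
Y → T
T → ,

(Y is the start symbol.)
LL(1) parsing maintains a stack (initially the start symbol over $) and the input. At each step: if the stack top is a terminal, match it against the current input token; if it is a non-terminal N, replace it with the RHS of M[N, lookahead] (the unique production whose predict set contains the lookahead).

Stack is shown with the top on the left.

Stack  Input  Action
--------------------
Y $    d , $  output Y → d Y
d Y $  d , $  match 'd'
Y $    , $    output Y → T
T $    , $    output T → ,
, $    , $    match ','
$      $      accept

The string is accepted.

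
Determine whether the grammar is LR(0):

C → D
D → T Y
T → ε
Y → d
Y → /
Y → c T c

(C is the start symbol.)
Yes, the grammar is LR(0)

Augment with C' → C and build the canonical LR(0) collection (I0 = CLOSURE({[C' → . C]}), then GOTO on every symbol after a dot until no new states appear). It has 10 states:
  I0: { [C → . D], [C' → . C], [D → . T Y], [T → .] }  — reduce
  I1: { [C' → C .] }  — accept
  I2: { [C → D .] }  — reduce
  I3: { [D → T . Y], [Y → . /], [Y → . c T c], [Y → . d] }  — shift
  I4: { [Y → / .] }  — reduce
  I5: { [D → T Y .] }  — reduce
  I6: { [T → .], [Y → c . T c] }  — reduce
  I7: { [Y → d .] }  — reduce
  I8: { [Y → c T . c] }  — shift
  I9: { [Y → c T c .] }  — reduce

Every state is either a pure shift/goto state or contains exactly one complete item and nothing to shift — no conflicts. The grammar is LR(0).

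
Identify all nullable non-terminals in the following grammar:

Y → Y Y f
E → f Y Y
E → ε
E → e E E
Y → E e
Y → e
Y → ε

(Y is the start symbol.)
ε-productions: E → ε, Y → ε
So E, Y are immediately nullable.
Every non-terminal is now nullable.
Nullable = { 'E', 'Y' }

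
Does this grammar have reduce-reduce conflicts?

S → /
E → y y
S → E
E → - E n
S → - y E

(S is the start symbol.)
Augment with S' → S and build the canonical LR(0) collection (I0 = CLOSURE({[S' → . S]}), then GOTO on every symbol after a dot until no new states appear). It has 13 states:
  I0: { [E → . - E n], [E → . y y], [S → . - y E], [S → . /], [S → . E], [S' → . S] }  — shift
  I1: { [E → - . E n], [E → . - E n], [E → . y y], [S → - . y E] }  — shift
  I2: { [S → / .] }  — reduce
  I3: { [S → E .] }  — reduce
  I4: { [S' → S .] }  — accept
  I5: { [E → y . y] }  — shift
  I6: { [E → y y .] }  — reduce
  I7: { [E → - . E n], [E → . - E n], [E → . y y] }  — shift
  I8: { [E → - E . n] }  — shift
  I9: { [E → . - E n], [E → . y y], [E → y . y], [S → - y . E] }  — shift
  I10: { [S → - y E .] }  — reduce
  I11: { [E → y . y], [E → y y .] }  — shift, reduce
  I12: { [E → - E n .] }  — reduce

No state contains more than one complete item.

Answer: No reduce-reduce conflicts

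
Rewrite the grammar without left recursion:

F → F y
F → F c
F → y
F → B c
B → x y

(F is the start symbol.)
F is directly left-recursive. The standard transformation for
  A → A α₁ | ... | A α_m | β₁ | ... | β_n
is
  A  → β₁ A' | ... | β_n A'
  A' → α₁ A' | ... | α_m A' | ε

F → y becomes F → y F'
F → B c becomes F → B c F'
F → F y becomes F' → y F'
F → F c becomes F' → c F'
Add F' → ε

Productions for other non-terminals are unchanged:
  B → x y

Resulting grammar:
F → y F'
F → B c F'
F' → y F'
F' → c F'
F' → ε
B → x y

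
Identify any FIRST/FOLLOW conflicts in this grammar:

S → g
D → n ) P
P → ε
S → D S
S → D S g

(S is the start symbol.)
A FIRST/FOLLOW conflict occurs when a non-terminal N has a nullable alternative N → β (β ⇒* ε) and another alternative N → α with FIRST(α) ∩ FOLLOW(N) ≠ ∅: on such a lookahead the parser cannot decide between expanding α and letting N vanish via β.

Nullable non-terminals: P.
P has a nullable alternative but only one production, so nothing to check.

D, S have no nullable alternative, so no FIRST/FOLLOW check is needed there.

No FIRST/FOLLOW conflicts found.

Answer: No FIRST/FOLLOW conflicts.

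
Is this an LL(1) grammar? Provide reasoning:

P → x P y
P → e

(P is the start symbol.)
Yes, the grammar is LL(1).

A grammar is LL(1) if for each non-terminal N with multiple productions, the predict sets of those productions are pairwise disjoint, where PREDICT(N → α) = (FIRST(α) \ {ε}) ∪ (FOLLOW(N) if α ⇒* ε).

For P:
  PREDICT(P → x P y) = { 'x' }
  PREDICT(P → e) = { 'e' }

All predict sets are disjoint. The grammar IS LL(1).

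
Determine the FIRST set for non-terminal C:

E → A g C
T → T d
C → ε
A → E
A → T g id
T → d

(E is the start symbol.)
{ ε }

From C → ε:
  - ε-production, so ε ∈ FIRST(C)

Collecting: FIRST(C) = { ε }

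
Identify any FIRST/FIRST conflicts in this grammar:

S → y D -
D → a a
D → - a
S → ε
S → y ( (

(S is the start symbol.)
Yes. S → y D '-' / S → y '(' '(' on { 'y' }

A FIRST/FIRST conflict occurs when two productions N → α and N → β for the same non-terminal have FIRST(α) ∩ FIRST(β) ≠ ∅ (with ε ∈ FIRST of a nullable right-hand side, so two nullable alternatives also conflict).

Productions for S:
  S → y D -: FIRST = { 'y' }
  S → ε: FIRST = { ε }
  S → y ( (: FIRST = { 'y' }
Productions for D:
  D → a a: FIRST = { 'a' }
  D → - a: FIRST = { '-' }

Conflict for S: S → y D - and S → y ( (
  Overlap: { 'y' }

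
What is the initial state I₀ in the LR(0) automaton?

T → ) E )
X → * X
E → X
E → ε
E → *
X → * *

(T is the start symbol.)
{ [T → . ) E )], [T' → . T] }

First, augment the grammar with T' → T
I₀ = CLOSURE({ [T' → . T] }):
  [T' → . T] has the dot before T: add [T → . ) E )]
No further items can be added.

I₀ = { [T → . ) E )], [T' → . T] }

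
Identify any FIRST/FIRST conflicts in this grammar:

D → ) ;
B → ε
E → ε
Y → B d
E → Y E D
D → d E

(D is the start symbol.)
No FIRST/FIRST conflicts.

FIRST sets of the non-terminals at (or reachable through a nullable prefix from) the front of some alternative:
  FIRST(Y) = { 'd' }

Productions for D:
  D → ) ;: FIRST = { ')' }
  D → d E: FIRST = { 'd' }
Productions for E:
  E → ε: FIRST = { ε }
  E → Y E D: FIRST = { 'd' }
B, Y have only one production, so no FIRST/FIRST conflict is possible there.

All alternatives of each non-terminal have pairwise disjoint FIRST sets.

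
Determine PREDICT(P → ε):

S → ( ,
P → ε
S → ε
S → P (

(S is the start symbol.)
PREDICT(P → ε) = (FIRST(RHS) \ {ε}) ∪ (FOLLOW(P) if ε ∈ FIRST(RHS), i.e. RHS ⇒* ε)
The right-hand side is ε (FIRST(ε) = { ε }), so the predict set is FOLLOW(P) = { '(' }
PREDICT(P → ε) = { '(' }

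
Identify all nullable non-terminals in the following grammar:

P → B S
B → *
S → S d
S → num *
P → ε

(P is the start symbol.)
{ 'P' }

A non-terminal is nullable if it can derive ε (the empty string): either it has an ε-production, or it has a production whose right-hand side consists entirely of nullable non-terminals.

ε-productions: P → ε
So P is immediately nullable.
No further non-terminal can be added: every production for the remaining non-terminals contains a terminal or a non-nullable non-terminal.
Nullable = { 'P' }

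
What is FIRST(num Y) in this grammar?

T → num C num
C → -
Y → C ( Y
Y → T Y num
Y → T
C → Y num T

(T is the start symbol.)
{ 'num' }

To compute FIRST(num Y), process the symbols left to right:
Symbol num is a terminal. Add 'num' and stop.
FIRST(num Y) = { 'num' }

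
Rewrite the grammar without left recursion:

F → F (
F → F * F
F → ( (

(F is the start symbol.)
F → ( ( F'
F' → ( F'
F' → * F F'
F' → ε

F is directly left-recursive. The standard transformation for
  A → A α₁ | ... | A α_m | β₁ | ... | β_n
is
  A  → β₁ A' | ... | β_n A'
  A' → α₁ A' | ... | α_m A' | ε

F → ( ( becomes F → ( ( F'
F → F ( becomes F' → ( F'
F → F * F becomes F' → * F F'
Add F' → ε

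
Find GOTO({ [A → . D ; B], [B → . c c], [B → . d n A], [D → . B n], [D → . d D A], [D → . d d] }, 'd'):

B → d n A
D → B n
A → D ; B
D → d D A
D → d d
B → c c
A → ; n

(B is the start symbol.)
GOTO(I, 'd') = CLOSURE({ [A → αX.β] : [A → α.Xβ] ∈ I, X = 'd' })

Items with dot before 'd', with the dot advanced:
  [B → . d n A] → [B → d . n A]
  [D → . d D A] → [D → d . D A]
  [D → . d d] → [D → d . d]
Closure of the advanced items:
  [D → d . D A] has the dot before D: add [D → . B n], [D → . d D A], [D → . d d]
  [D → . B n] has the dot before B: add [B → . d n A], [B → . c c]

GOTO = { [B → . c c], [B → . d n A], [B → d . n A], [D → . B n], [D → . d D A], [D → . d d], [D → d . D A], [D → d . d] }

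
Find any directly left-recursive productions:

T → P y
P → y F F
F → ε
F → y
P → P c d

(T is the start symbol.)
Yes, P is left-recursive

Direct left recursion occurs when N → N α for some non-terminal N (the right-hand side begins with the left-hand side itself).

T → P y: starts with P
P → y F F: starts with y
F → ε: starts with ε
F → y: starts with y
P → P c d: LEFT RECURSIVE (starts with P)

The grammar has direct left recursion on: P.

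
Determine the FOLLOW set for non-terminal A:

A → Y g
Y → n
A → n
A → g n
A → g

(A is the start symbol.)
To compute FOLLOW(A), find every occurrence of A on a right-hand side N → α A β: add FIRST(β) \ {ε}, and if β is empty or nullable also add FOLLOW(N). Iterate to a fixed point.

A is the start symbol, so $ ∈ FOLLOW(A).
A does not occur on any right-hand side.

Taking the union: FOLLOW(A) = { $ }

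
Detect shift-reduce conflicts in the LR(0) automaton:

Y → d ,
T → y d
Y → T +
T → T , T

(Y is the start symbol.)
Yes — I9: [T → T , T .] vs [T → T . , T]

Augment with Y' → Y and build the canonical LR(0) collection (I0 = CLOSURE({[Y' → . Y]}), then GOTO on every symbol after a dot until no new states appear). It has 10 states:
  I0: { [T → . T , T], [T → . y d], [Y → . T +], [Y → . d ,], [Y' → . Y] }  — shift
  I1: { [T → T . , T], [Y → T . +] }  — shift
  I2: { [Y' → Y .] }  — accept
  I3: { [Y → d . ,] }  — shift
  I4: { [T → y . d] }  — shift
  I5: { [T → y d .] }  — reduce
  I6: { [Y → d , .] }  — reduce
  I7: { [Y → T + .] }  — reduce
  I8: { [T → . T , T], [T → . y d], [T → T , . T] }  — shift
  I9: { [T → T , T .], [T → T . , T] }  — shift, reduce

I9 contains reduce item [T → T , T .] and shift item [T → T . , T] — shift-reduce conflict.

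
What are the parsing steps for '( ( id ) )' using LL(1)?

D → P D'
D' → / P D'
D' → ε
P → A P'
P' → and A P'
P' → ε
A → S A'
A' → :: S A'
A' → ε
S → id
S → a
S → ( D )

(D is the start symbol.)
LL(1) parsing maintains a stack (initially the start symbol over $) and the input. At each step: if the stack top is a terminal, match it against the current input token; if it is a non-terminal N, replace it with the RHS of M[N, lookahead] (the unique production whose predict set contains the lookahead).

Stack is shown with the top on the left.

Stack                                Input         Action
---------------------------------------------------------
D $                                  ( ( id ) ) $  output D → P D'
P D' $                               ( ( id ) ) $  output P → A P'
A P' D' $                            ( ( id ) ) $  output A → S A'
S A' P' D' $                         ( ( id ) ) $  output S → ( D )
( D ) A' P' D' $                     ( ( id ) ) $  match '('
D ) A' P' D' $                       ( id ) ) $    output D → P D'
P D' ) A' P' D' $                    ( id ) ) $    output P → A P'
A P' D' ) A' P' D' $                 ( id ) ) $    output A → S A'
S A' P' D' ) A' P' D' $              ( id ) ) $    output S → ( D )
( D ) A' P' D' ) A' P' D' $          ( id ) ) $    match '('
D ) A' P' D' ) A' P' D' $            id ) ) $      output D → P D'
P D' ) A' P' D' ) A' P' D' $         id ) ) $      output P → A P'
A P' D' ) A' P' D' ) A' P' D' $      id ) ) $      output A → S A'
S A' P' D' ) A' P' D' ) A' P' D' $   id ) ) $      output S → id
id A' P' D' ) A' P' D' ) A' P' D' $  id ) ) $      match 'id'
A' P' D' ) A' P' D' ) A' P' D' $     ) ) $         output A' → ε
P' D' ) A' P' D' ) A' P' D' $        ) ) $         output P' → ε
D' ) A' P' D' ) A' P' D' $           ) ) $         output D' → ε
) A' P' D' ) A' P' D' $              ) ) $         match ')'
A' P' D' ) A' P' D' $                ) $           output A' → ε
P' D' ) A' P' D' $                   ) $           output P' → ε
D' ) A' P' D' $                      ) $           output D' → ε
) A' P' D' $                         ) $           match ')'
A' P' D' $                           $             output A' → ε
P' D' $                              $             output P' → ε
D' $                                 $             output D' → ε
$                                    $             accept

The string is accepted.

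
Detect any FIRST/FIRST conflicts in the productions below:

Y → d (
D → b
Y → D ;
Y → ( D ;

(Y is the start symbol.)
A FIRST/FIRST conflict occurs when two productions N → α and N → β for the same non-terminal have FIRST(α) ∩ FIRST(β) ≠ ∅ (with ε ∈ FIRST of a nullable right-hand side, so two nullable alternatives also conflict).

FIRST sets of the non-terminals at (or reachable through a nullable prefix from) the front of some alternative:
  FIRST(D) = { 'b' }

Productions for Y:
  Y → d (: FIRST = { 'd' }
  Y → D ;: FIRST = { 'b' }
  Y → ( D ;: FIRST = { '(' }
D has only one production, so no FIRST/FIRST conflict is possible there.

All alternatives of each non-terminal have pairwise disjoint FIRST sets.

Answer: No FIRST/FIRST conflicts.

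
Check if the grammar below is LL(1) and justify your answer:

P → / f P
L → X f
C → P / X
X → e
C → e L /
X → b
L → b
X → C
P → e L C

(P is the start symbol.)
A grammar is LL(1) if for each non-terminal N with multiple productions, the predict sets of those productions are pairwise disjoint, where PREDICT(N → α) = (FIRST(α) \ {ε}) ∪ (FOLLOW(N) if α ⇒* ε).

Relevant sets:
  FIRST(X) = { '/', 'b', 'e' }
  FIRST(P) = { '/', 'e' }
  FIRST(C) = { '/', 'e' }

For P:
  PREDICT(P → '/' f P) = { '/' }
  PREDICT(P → e L C) = { 'e' }
For L:
  PREDICT(L → X f) = { '/', 'b', 'e' }
  PREDICT(L → b) = { 'b' }
For C:
  PREDICT(C → P '/' X) = { '/', 'e' }
  PREDICT(C → e L '/') = { 'e' }
For X:
  PREDICT(X → e) = { 'e' }
  PREDICT(X → b) = { 'b' }
  PREDICT(X → C) = { '/', 'e' }

Conflict found: Predict set conflict for L: { 'b' }
The grammar is NOT LL(1).

Answer: No. Predict set conflict for L: { 'b' }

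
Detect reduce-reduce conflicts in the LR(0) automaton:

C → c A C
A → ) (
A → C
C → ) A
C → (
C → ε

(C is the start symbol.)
Yes — I9: [A → ) ( .] vs [C → ( .]

Augment with C' → C and build the canonical LR(0) collection (I0 = CLOSURE({[C' → . C]}), then GOTO on every symbol after a dot until no new states appear). It has 11 states:
  I0: { [C → . (], [C → . ) A], [C → . c A C], [C → .], [C' → . C] }  — shift, reduce
  I1: { [C → ( .] }  — reduce
  I2: { [A → . ) (], [A → . C], [C → ) . A], [C → . (], [C → . ) A], [C → . c A C], [C → .] }  — shift, reduce
  I3: { [C' → C .] }  — accept
  I4: { [A → . ) (], [A → . C], [C → . (], [C → . ) A], [C → . c A C], [C → .], [C → c . A C] }  — shift, reduce
  I5: { [A → ) . (], [A → . ) (], [A → . C], [C → ) . A], [C → . (], [C → . ) A], [C → . c A C], [C → .] }  — shift, reduce
  I6: { [C → . (], [C → . ) A], [C → . c A C], [C → .], [C → c A . C] }  — shift, reduce
  I7: { [A → C .] }  — reduce
  I8: { [C → c A C .] }  — reduce
  I9: { [A → ) ( .], [C → ( .] }  — 2 reduces
  I10: { [C → ) A .] }  — reduce

I9 contains complete items [A → ) ( .], [C → ( .] — reduce-reduce conflict.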